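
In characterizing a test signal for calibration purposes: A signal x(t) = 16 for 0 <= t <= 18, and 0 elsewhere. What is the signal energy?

Energy = integral of |x(t)|^2 dt over the signal duration
= 16^2 * 18 = 256 * 18 = 4608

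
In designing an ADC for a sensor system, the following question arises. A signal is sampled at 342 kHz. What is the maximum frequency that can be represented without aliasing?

The maximum frequency that can be represented without aliasing
is the Nyquist frequency: f_max = f_s / 2 = 342 kHz / 2 = 171 kHz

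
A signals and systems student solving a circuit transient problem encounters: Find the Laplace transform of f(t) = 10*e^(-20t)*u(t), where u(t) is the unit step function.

Standard Laplace transform pair:
e^(-at)*u(t) <-> 1/(s+a)
With a = 20: L{10*e^(-20t)*u(t)} = 10/(s+20), ROC: Re(s) > -20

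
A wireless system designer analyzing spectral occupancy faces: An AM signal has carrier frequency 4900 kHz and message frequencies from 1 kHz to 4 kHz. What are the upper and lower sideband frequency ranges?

Upper sideband (USB) = fc + [fm_low, fm_high] = 4900 + [1, 4] = [4901, 4904] kHz
Lower sideband (LSB) = fc - [fm_high, fm_low] = 4900 - [4, 1] = [4896, 4899] kHz
Total occupied spectrum: 4896 kHz to 4904 kHz (plus carrier at 4900 kHz)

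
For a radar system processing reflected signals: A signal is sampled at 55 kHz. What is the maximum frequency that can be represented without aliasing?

The maximum frequency that can be represented without aliasing
is the Nyquist frequency: f_max = f_s / 2 = 55 kHz / 2 = 55/2 kHz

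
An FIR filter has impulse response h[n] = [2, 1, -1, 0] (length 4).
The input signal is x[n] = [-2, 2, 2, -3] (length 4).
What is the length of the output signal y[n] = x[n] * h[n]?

For linear convolution, the output length is:
len(y) = len(x) + len(h) - 1 = 4 + 4 - 1 = 7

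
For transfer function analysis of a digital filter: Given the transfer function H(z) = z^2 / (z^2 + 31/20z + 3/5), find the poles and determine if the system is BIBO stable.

Poles are roots of the denominator: z^2 + 31/20z + 3/5 = 0.
Quadratic formula: z = [-(31/20) +/- sqrt((31/20)^2 - 4*(3/5))] / 2
Discriminant = 961/400 - 12/5 = 1/400; sqrt = 1/20.
z = (-31/20 +/- 1/20) / 2 => z = -3/4 or z = -4/5.
|p1| = 3/4, |p2| = 4/5.
For BIBO stability, all poles must lie inside the unit circle (|p| < 1).
System is STABLE since both |p| < 1.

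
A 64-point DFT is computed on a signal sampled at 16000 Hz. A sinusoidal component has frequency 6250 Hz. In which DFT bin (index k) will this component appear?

DFT frequency resolution = f_s/N = 16000/64 = 250 Hz
Bin index k = f_signal / resolution = 6250 / 250 = 25
The signal frequency 6250 Hz falls in DFT bin k = 25.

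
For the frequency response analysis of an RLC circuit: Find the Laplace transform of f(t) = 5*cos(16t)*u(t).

Standard pair: cos(wt)*u(t) <-> s/(s^2+w^2)
With w = 16: L{5*cos(16t)*u(t)} = 5s/(s^2+256)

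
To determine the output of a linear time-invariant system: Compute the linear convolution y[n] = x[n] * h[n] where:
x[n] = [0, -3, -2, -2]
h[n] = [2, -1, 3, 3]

y[n] = sum_k x[k]*h[n-k]. Output length = len(x) + len(h) - 1 = 4 + 4 - 1 = 7.
y[0] = 0*2 = 0
y[1] = -3*2 + 0*-1 = -6
y[2] = -2*2 + -3*-1 + 0*3 = -1
y[3] = -2*2 + -2*-1 + -3*3 + 0*3 = -11
y[4] = -2*-1 + -2*3 + -3*3 = -13
y[5] = -2*3 + -2*3 = -12
y[6] = -2*3 = -6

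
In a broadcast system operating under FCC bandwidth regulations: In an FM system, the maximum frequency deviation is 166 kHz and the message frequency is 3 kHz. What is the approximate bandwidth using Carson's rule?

Carson's rule: BW = 2*(delta_f + f_m)
= 2*(166 + 3) kHz = 338 kHz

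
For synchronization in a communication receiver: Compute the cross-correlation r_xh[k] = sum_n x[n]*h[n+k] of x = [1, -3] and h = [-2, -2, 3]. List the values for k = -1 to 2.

Both sequences indexed from 0 and zero outside their support.
Lags with overlap: k = -1 to 2.
  r_xh[-1] = x[1]*h[0] = 6
  r_xh[0] = x[0]*h[0] + x[1]*h[1] = 4
  r_xh[1] = x[0]*h[1] + x[1]*h[2] = -11
  r_xh[2] = x[0]*h[2] = 3
r_xh = [6, 4, -11, 3] (for k = -1, ..., 2)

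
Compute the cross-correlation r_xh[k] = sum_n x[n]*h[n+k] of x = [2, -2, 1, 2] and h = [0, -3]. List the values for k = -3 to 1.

Both sequences indexed from 0 and zero outside their support.
Lags with overlap: k = -3 to 1.
  r_xh[-3] = x[3]*h[0] = 0
  r_xh[-2] = x[2]*h[0] + x[3]*h[1] = -6
  r_xh[-1] = x[1]*h[0] + x[2]*h[1] = -3
  r_xh[0] = x[0]*h[0] + x[1]*h[1] = 6
  r_xh[1] = x[0]*h[1] = -6
r_xh = [0, -6, -3, 6, -6] (for k = -3, ..., 1)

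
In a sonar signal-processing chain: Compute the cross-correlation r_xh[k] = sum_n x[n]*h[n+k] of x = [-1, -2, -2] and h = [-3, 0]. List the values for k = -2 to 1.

Both sequences indexed from 0 and zero outside their support.
Lags with overlap: k = -2 to 1.
  r_xh[-2] = x[2]*h[0] = 6
  r_xh[-1] = x[1]*h[0] + x[2]*h[1] = 6
  r_xh[0] = x[0]*h[0] + x[1]*h[1] = 3
  r_xh[1] = x[0]*h[1] = 0
r_xh = [6, 6, 3, 0] (for k = -2, ..., 1)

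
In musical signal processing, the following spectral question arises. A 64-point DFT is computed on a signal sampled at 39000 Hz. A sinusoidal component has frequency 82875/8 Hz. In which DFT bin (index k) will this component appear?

DFT frequency resolution = f_s/N = 39000/64 = 4875/8 Hz
Bin index k = f_signal / resolution = 82875/8 / 4875/8 = 17
The signal frequency 82875/8 Hz falls in DFT bin k = 17.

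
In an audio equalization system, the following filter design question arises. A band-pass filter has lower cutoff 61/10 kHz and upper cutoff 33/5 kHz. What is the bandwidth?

Bandwidth = f_high - f_low
= 33/5 kHz - 61/10 kHz = 1/2 kHz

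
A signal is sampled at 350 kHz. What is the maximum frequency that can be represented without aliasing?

The maximum frequency that can be represented without aliasing
is the Nyquist frequency: f_max = f_s / 2 = 350 kHz / 2 = 175 kHz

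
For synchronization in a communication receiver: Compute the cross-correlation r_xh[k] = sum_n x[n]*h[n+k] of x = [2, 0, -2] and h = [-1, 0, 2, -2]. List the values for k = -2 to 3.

Both sequences indexed from 0 and zero outside their support.
Lags with overlap: k = -2 to 3.
  r_xh[-2] = x[2]*h[0] = 2
  r_xh[-1] = x[1]*h[0] + x[2]*h[1] = 0
  r_xh[0] = x[0]*h[0] + x[1]*h[1] + x[2]*h[2] = -6
  r_xh[1] = x[0]*h[1] + x[1]*h[2] + x[2]*h[3] = 4
  r_xh[2] = x[0]*h[2] + x[1]*h[3] = 4
  r_xh[3] = x[0]*h[3] = -4
r_xh = [2, 0, -6, 4, 4, -4] (for k = -2, ..., 3)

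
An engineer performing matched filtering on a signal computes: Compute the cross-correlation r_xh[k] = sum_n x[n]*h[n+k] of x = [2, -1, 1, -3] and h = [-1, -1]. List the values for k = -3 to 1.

Both sequences indexed from 0 and zero outside their support.
Lags with overlap: k = -3 to 1.
  r_xh[-3] = x[3]*h[0] = 3
  r_xh[-2] = x[2]*h[0] + x[3]*h[1] = 2
  r_xh[-1] = x[1]*h[0] + x[2]*h[1] = 0
  r_xh[0] = x[0]*h[0] + x[1]*h[1] = -1
  r_xh[1] = x[0]*h[1] = -2
r_xh = [3, 2, 0, -1, -2] (for k = -3, ..., 1)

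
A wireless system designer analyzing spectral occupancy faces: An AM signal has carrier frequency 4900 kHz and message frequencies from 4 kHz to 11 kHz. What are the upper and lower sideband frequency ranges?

Upper sideband (USB) = fc + [fm_low, fm_high] = 4900 + [4, 11] = [4904, 4911] kHz
Lower sideband (LSB) = fc - [fm_high, fm_low] = 4900 - [11, 4] = [4889, 4896] kHz
Total occupied spectrum: 4889 kHz to 4911 kHz (plus carrier at 4900 kHz)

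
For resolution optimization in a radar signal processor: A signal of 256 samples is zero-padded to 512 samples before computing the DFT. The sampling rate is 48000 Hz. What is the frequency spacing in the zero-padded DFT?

Original DFT: N = 256, resolution = f_s/N = 48000/256 = 375/2 Hz
Zero-padded DFT: N = 512, resolution = f_s/N = 48000/512 = 375/4 Hz
Zero-padding interpolates the spectrum (finer frequency grid)
but does NOT improve the true spectral resolution (ability to resolve close frequencies).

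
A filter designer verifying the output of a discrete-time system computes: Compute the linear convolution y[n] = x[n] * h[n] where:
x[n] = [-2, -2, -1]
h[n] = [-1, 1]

y[n] = sum_k x[k]*h[n-k]. Output length = len(x) + len(h) - 1 = 3 + 2 - 1 = 4.
y[0] = -2*-1 = 2
y[1] = -2*-1 + -2*1 = 0
y[2] = -1*-1 + -2*1 = -1
y[3] = -1*1 = -1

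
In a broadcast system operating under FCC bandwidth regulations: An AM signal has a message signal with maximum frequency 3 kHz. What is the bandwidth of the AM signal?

In AM (double-sideband), the bandwidth is twice the message frequency.
BW = 2 * f_m = 2 * 3 kHz = 6 kHz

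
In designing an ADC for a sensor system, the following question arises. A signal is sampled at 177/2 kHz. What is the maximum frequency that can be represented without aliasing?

The maximum frequency that can be represented without aliasing
is the Nyquist frequency: f_max = f_s / 2 = 177/2 kHz / 2 = 177/4 kHz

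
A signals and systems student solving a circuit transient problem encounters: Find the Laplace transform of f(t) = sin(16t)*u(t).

Standard pair: sin(wt)*u(t) <-> w/(s^2+w^2)
With w = 16: L{sin(16t)*u(t)} = 16/(s^2+256)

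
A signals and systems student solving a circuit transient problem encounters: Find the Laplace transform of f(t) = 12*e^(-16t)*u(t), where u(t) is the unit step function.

Standard Laplace transform pair:
e^(-at)*u(t) <-> 1/(s+a)
With a = 16: L{12*e^(-16t)*u(t)} = 12/(s+16), ROC: Re(s) > -16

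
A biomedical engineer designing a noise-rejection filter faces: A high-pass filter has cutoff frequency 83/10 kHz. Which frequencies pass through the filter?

A high-pass filter passes all frequencies above the cutoff frequency 83/10 kHz and attenuates lower frequencies.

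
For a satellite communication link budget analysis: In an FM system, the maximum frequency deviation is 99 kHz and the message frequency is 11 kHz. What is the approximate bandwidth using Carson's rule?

Carson's rule: BW = 2*(delta_f + f_m)
= 2*(99 + 11) kHz = 220 kHz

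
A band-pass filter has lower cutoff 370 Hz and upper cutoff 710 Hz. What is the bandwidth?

Bandwidth = f_high - f_low
= 710 Hz - 370 Hz = 340 Hz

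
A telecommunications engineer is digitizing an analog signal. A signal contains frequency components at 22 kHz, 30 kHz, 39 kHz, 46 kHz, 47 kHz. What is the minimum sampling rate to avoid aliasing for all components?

The highest frequency component is f_max = 47 kHz.
Nyquist rate = 2 * f_max = 2 * 47 kHz = 94 kHz.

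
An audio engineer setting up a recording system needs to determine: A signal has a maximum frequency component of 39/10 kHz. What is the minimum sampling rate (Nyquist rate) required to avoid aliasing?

By the Nyquist-Shannon sampling theorem,
the minimum sampling rate (Nyquist rate) must be at least 2 * f_max.
Nyquist rate = 2 * 39/10 kHz = 39/5 kHz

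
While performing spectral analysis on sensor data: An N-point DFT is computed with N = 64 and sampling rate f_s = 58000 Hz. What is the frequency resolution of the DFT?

DFT frequency resolution = f_s / N
= 58000 / 64 = 3625/4 Hz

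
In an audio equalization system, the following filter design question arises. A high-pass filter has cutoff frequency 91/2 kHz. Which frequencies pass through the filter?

A high-pass filter passes all frequencies above the cutoff frequency 91/2 kHz and attenuates lower frequencies.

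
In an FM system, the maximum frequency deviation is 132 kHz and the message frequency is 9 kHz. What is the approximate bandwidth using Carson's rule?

Carson's rule: BW = 2*(delta_f + f_m)
= 2*(132 + 9) kHz = 282 kHz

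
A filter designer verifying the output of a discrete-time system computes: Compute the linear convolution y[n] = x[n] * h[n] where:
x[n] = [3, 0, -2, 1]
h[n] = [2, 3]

y[n] = sum_k x[k]*h[n-k]. Output length = len(x) + len(h) - 1 = 4 + 2 - 1 = 5.
y[0] = 3*2 = 6
y[1] = 0*2 + 3*3 = 9
y[2] = -2*2 + 0*3 = -4
y[3] = 1*2 + -2*3 = -4
y[4] = 1*3 = 3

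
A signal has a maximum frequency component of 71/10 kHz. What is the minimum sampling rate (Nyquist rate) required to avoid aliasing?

By the Nyquist-Shannon sampling theorem,
the minimum sampling rate (Nyquist rate) must be at least 2 * f_max.
Nyquist rate = 2 * 71/10 kHz = 71/5 kHz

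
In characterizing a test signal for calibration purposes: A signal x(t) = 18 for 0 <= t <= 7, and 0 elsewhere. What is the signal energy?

Energy = integral of |x(t)|^2 dt over the signal duration
= 18^2 * 7 = 324 * 7 = 2268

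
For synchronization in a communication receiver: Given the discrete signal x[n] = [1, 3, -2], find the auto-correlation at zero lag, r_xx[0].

The auto-correlation at zero lag r_xx[0] equals the signal energy.
r_xx[0] = sum of x[n]^2 = 1^2 + 3^2 + (-2)^2
= 1 + 9 + 4 = 14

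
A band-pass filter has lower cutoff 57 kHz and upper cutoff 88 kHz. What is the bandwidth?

Bandwidth = f_high - f_low
= 88 kHz - 57 kHz = 31 kHz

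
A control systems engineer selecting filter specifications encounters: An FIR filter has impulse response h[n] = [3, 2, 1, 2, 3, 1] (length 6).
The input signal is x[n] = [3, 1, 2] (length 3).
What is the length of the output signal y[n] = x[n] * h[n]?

For linear convolution, the output length is:
len(y) = len(x) + len(h) - 1 = 3 + 6 - 1 = 8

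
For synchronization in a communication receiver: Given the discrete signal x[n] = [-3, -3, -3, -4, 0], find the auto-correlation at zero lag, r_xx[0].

The auto-correlation at zero lag r_xx[0] equals the signal energy.
r_xx[0] = sum of x[n]^2 = (-3)^2 + (-3)^2 + (-3)^2 + (-4)^2 + 0^2
= 9 + 9 + 9 + 16 + 0 = 43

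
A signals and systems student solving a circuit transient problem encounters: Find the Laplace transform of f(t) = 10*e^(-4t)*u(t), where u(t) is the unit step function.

Standard Laplace transform pair:
e^(-at)*u(t) <-> 1/(s+a)
With a = 4: L{10*e^(-4t)*u(t)} = 10/(s+4), ROC: Re(s) > -4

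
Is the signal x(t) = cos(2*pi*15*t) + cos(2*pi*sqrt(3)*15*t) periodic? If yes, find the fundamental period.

f1 = 15 Hz, f2 = 15*sqrt(3) Hz
Ratio f2/f1 = sqrt(3), which is irrational.
Since the frequency ratio is irrational, no common period exists.
The signal is not periodic.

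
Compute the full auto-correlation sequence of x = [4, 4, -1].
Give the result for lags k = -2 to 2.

r_xx[k] = sum_m x[m]*x[m+k], indexed from 0, for k = -2 to 2:
  r_xx[-2] = x[2]*x[0] = -4
  r_xx[-1] = x[1]*x[0] + x[2]*x[1] = 12
  r_xx[0] = x[0]*x[0] + x[1]*x[1] + x[2]*x[2] = 33
  r_xx[1] = x[0]*x[1] + x[1]*x[2] = 12
  r_xx[2] = x[0]*x[2] = -4
r_xx = [-4, 12, 33, 12, -4]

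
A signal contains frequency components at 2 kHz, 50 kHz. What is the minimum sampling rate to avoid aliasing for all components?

The highest frequency component is f_max = 50 kHz.
Nyquist rate = 2 * f_max = 2 * 50 kHz = 100 kHz.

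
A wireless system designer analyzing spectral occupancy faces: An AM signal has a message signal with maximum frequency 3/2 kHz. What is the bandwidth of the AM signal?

In AM (double-sideband), the bandwidth is twice the message frequency.
BW = 2 * f_m = 2 * 3/2 kHz = 3 kHz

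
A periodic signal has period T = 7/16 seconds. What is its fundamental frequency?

The fundamental frequency is the reciprocal of the period.
f = 1/T = 1/(7/16) = 16/7 Hz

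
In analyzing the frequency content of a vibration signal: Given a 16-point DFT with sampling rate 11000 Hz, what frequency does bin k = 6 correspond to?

The frequency of DFT bin k is: f_k = k * f_s / N
f_6 = 6 * 11000 / 16 = 4125 Hz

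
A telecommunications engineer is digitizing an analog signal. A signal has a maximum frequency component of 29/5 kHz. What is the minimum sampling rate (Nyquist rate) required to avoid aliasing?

By the Nyquist-Shannon sampling theorem,
the minimum sampling rate (Nyquist rate) must be at least 2 * f_max.
Nyquist rate = 2 * 29/5 kHz = 58/5 kHz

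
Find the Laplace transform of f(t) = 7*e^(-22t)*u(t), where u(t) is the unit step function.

Standard Laplace transform pair:
e^(-at)*u(t) <-> 1/(s+a)
With a = 22: L{7*e^(-22t)*u(t)} = 7/(s+22), ROC: Re(s) > -22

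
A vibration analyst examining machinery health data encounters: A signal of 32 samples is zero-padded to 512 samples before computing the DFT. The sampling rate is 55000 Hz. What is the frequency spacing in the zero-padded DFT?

Original DFT: N = 32, resolution = f_s/N = 55000/32 = 6875/4 Hz
Zero-padded DFT: N = 512, resolution = f_s/N = 55000/512 = 6875/64 Hz
Zero-padding interpolates the spectrum (finer frequency grid)
but does NOT improve the true spectral resolution (ability to resolve close frequencies).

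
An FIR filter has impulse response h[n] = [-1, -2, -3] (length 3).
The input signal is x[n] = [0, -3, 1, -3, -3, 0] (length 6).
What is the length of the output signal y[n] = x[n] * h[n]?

For linear convolution, the output length is:
len(y) = len(x) + len(h) - 1 = 6 + 3 - 1 = 8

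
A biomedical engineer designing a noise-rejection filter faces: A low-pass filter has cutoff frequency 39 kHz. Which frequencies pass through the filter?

A low-pass filter passes all frequencies below the cutoff frequency 39 kHz and attenuates higher frequencies.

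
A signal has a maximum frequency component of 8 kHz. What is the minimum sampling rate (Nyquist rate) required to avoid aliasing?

By the Nyquist-Shannon sampling theorem,
the minimum sampling rate (Nyquist rate) must be at least 2 * f_max.
Nyquist rate = 2 * 8 kHz = 16 kHz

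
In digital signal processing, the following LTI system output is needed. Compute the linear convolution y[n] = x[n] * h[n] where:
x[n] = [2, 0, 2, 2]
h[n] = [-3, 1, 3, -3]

y[n] = sum_k x[k]*h[n-k]. Output length = len(x) + len(h) - 1 = 4 + 4 - 1 = 7.
y[0] = 2*-3 = -6
y[1] = 0*-3 + 2*1 = 2
y[2] = 2*-3 + 0*1 + 2*3 = 0
y[3] = 2*-3 + 2*1 + 0*3 + 2*-3 = -10
y[4] = 2*1 + 2*3 + 0*-3 = 8
y[5] = 2*3 + 2*-3 = 0
y[6] = 2*-3 = -6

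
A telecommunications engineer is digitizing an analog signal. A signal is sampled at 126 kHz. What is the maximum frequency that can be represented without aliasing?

The maximum frequency that can be represented without aliasing
is the Nyquist frequency: f_max = f_s / 2 = 126 kHz / 2 = 63 kHz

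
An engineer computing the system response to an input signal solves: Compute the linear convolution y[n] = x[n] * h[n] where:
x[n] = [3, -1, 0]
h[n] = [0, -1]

y[n] = sum_k x[k]*h[n-k]. Output length = len(x) + len(h) - 1 = 3 + 2 - 1 = 4.
y[0] = 3*0 = 0
y[1] = -1*0 + 3*-1 = -3
y[2] = 0*0 + -1*-1 = 1
y[3] = 0*-1 = 0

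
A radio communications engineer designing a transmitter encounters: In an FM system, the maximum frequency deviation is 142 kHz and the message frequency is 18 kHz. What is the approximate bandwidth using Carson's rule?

Carson's rule: BW = 2*(delta_f + f_m)
= 2*(142 + 18) kHz = 320 kHz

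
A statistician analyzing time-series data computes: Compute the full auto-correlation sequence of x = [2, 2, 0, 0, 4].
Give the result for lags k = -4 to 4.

r_xx[k] = sum_m x[m]*x[m+k], indexed from 0, for k = -4 to 4:
  r_xx[-4] = x[4]*x[0] = 8
  r_xx[-3] = x[3]*x[0] + x[4]*x[1] = 8
  r_xx[-2] = x[2]*x[0] + x[3]*x[1] + x[4]*x[2] = 0
  r_xx[-1] = x[1]*x[0] + x[2]*x[1] + x[3]*x[2] + x[4]*x[3] = 4
  r_xx[0] = x[0]*x[0] + x[1]*x[1] + x[2]*x[2] + x[3]*x[3] + x[4]*x[4] = 24
  r_xx[1] = x[0]*x[1] + x[1]*x[2] + x[2]*x[3] + x[3]*x[4] = 4
  r_xx[2] = x[0]*x[2] + x[1]*x[3] + x[2]*x[4] = 0
  r_xx[3] = x[0]*x[3] + x[1]*x[4] = 8
  r_xx[4] = x[0]*x[4] = 8
r_xx = [8, 8, 0, 4, 24, 4, 0, 8, 8]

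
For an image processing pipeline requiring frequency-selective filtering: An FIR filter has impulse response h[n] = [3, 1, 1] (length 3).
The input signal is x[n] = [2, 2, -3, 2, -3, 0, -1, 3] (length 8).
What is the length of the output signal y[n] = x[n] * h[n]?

For linear convolution, the output length is:
len(y) = len(x) + len(h) - 1 = 8 + 3 - 1 = 10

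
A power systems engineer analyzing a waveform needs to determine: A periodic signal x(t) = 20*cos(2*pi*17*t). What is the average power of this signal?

Average power of A*cos(wt) is A^2/2.
P = 20^2 / 2 = 400/2 = 200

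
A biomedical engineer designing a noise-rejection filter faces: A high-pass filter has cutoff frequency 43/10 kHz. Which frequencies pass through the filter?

A high-pass filter passes all frequencies above the cutoff frequency 43/10 kHz and attenuates lower frequencies.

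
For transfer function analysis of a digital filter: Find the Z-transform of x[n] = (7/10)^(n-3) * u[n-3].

Time-shifting property: if X(z) = Z{x[n]}, then Z{x[n-d]} = z^(-d) * X(z)
X(z) = z/(z - 7/10) for x[n] = (7/10)^n * u[n]
Z{x[n-3]} = z^(-3) * z/(z - 7/10) = z^(-2)/(z - 7/10)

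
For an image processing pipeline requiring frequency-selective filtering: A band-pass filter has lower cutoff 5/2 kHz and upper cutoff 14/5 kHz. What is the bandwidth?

Bandwidth = f_high - f_low
= 14/5 kHz - 5/2 kHz = 3/10 kHz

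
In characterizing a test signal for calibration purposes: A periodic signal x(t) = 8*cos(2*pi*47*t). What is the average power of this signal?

Average power of A*cos(wt) is A^2/2.
P = 8^2 / 2 = 64/2 = 32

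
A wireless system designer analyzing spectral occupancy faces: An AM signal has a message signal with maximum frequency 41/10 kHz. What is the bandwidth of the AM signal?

In AM (double-sideband), the bandwidth is twice the message frequency.
BW = 2 * f_m = 2 * 41/10 kHz = 41/5 kHz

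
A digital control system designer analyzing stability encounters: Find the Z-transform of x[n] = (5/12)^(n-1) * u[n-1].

Time-shifting property: if X(z) = Z{x[n]}, then Z{x[n-d]} = z^(-d) * X(z)
X(z) = z/(z - 5/12) for x[n] = (5/12)^n * u[n]
Z{x[n-1]} = z^(-1) * z/(z - 5/12) = 1/(z - 5/12)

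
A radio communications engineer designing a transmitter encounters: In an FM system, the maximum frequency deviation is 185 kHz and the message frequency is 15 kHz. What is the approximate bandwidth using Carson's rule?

Carson's rule: BW = 2*(delta_f + f_m)
= 2*(185 + 15) kHz = 400 kHz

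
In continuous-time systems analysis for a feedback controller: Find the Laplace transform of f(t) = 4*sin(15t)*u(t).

Standard pair: sin(wt)*u(t) <-> w/(s^2+w^2)
With w = 15: L{4*sin(15t)*u(t)} = 60/(s^2+225)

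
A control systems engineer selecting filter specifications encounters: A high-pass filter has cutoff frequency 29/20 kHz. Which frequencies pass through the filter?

A high-pass filter passes all frequencies above the cutoff frequency 29/20 kHz and attenuates lower frequencies.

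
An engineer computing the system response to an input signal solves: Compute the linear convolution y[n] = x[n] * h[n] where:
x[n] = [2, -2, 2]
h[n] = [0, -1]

y[n] = sum_k x[k]*h[n-k]. Output length = len(x) + len(h) - 1 = 3 + 2 - 1 = 4.
y[0] = 2*0 = 0
y[1] = -2*0 + 2*-1 = -2
y[2] = 2*0 + -2*-1 = 2
y[3] = 2*-1 = -2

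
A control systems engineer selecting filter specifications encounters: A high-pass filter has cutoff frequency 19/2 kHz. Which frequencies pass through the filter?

A high-pass filter passes all frequencies above the cutoff frequency 19/2 kHz and attenuates lower frequencies.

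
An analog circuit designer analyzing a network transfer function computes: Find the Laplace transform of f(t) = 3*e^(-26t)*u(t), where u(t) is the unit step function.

Standard Laplace transform pair:
e^(-at)*u(t) <-> 1/(s+a)
With a = 26: L{3*e^(-26t)*u(t)} = 3/(s+26), ROC: Re(s) > -26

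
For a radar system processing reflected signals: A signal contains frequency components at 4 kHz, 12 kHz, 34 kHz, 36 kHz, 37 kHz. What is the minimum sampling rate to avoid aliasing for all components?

The highest frequency component is f_max = 37 kHz.
Nyquist rate = 2 * f_max = 2 * 37 kHz = 74 kHz.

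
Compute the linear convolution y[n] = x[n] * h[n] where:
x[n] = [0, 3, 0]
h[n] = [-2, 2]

y[n] = sum_k x[k]*h[n-k]. Output length = len(x) + len(h) - 1 = 3 + 2 - 1 = 4.
y[0] = 0*-2 = 0
y[1] = 3*-2 + 0*2 = -6
y[2] = 0*-2 + 3*2 = 6
y[3] = 0*2 = 0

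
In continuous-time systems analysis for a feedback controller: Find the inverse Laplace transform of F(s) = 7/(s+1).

Standard pair: k/(s+a) <-> k*e^(-at)*u(t)
With k=7, a=1: f(t) = 7*e^(-t)*u(t)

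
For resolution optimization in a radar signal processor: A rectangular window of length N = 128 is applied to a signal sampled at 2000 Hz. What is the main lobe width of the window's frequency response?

For a rectangular window of length N,
the main lobe width in frequency is 2*f_s/N.
= 2*2000/128 = 125/4 Hz
This determines the minimum frequency separation for resolving two sinusoids.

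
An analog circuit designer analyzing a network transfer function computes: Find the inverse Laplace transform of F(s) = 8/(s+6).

Standard pair: k/(s+a) <-> k*e^(-at)*u(t)
With k=8, a=6: f(t) = 8*e^(-6t)*u(t)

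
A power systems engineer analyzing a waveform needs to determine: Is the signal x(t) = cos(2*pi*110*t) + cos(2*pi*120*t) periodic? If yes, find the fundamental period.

f1 = 110 Hz, f2 = 120 Hz
Period T1 = 1/110, T2 = 1/120
Ratio T1/T2 = 120/110, which is rational.
The signal is periodic with fundamental period T = 1/GCD(110,120) = 1/10 s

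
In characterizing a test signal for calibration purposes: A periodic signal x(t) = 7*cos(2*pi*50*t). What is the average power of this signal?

Average power of A*cos(wt) is A^2/2.
P = 7^2 / 2 = 49/2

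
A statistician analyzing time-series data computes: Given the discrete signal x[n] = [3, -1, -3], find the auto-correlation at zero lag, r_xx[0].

The auto-correlation at zero lag r_xx[0] equals the signal energy.
r_xx[0] = sum of x[n]^2 = 3^2 + (-1)^2 + (-3)^2
= 9 + 1 + 9 = 19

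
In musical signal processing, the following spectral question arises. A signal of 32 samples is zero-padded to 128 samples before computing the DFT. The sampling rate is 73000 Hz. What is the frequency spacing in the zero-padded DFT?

Original DFT: N = 32, resolution = f_s/N = 73000/32 = 9125/4 Hz
Zero-padded DFT: N = 128, resolution = f_s/N = 73000/128 = 9125/16 Hz
Zero-padding interpolates the spectrum (finer frequency grid)
but does NOT improve the true spectral resolution (ability to resolve close frequencies).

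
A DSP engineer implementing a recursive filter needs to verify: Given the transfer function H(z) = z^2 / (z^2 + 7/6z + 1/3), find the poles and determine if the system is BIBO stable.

Poles are roots of the denominator: z^2 + 7/6z + 1/3 = 0.
Quadratic formula: z = [-(7/6) +/- sqrt((7/6)^2 - 4*(1/3))] / 2
Discriminant = 49/36 - 4/3 = 1/36; sqrt = 1/6.
z = (-7/6 +/- 1/6) / 2 => z = -1/2 or z = -2/3.
|p1| = 2/3, |p2| = 1/2.
For BIBO stability, all poles must lie inside the unit circle (|p| < 1).
System is STABLE since both |p| < 1.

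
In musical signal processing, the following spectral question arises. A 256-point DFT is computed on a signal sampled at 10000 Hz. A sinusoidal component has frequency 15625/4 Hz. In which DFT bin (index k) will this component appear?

DFT frequency resolution = f_s/N = 10000/256 = 625/16 Hz
Bin index k = f_signal / resolution = 15625/4 / 625/16 = 100
The signal frequency 15625/4 Hz falls in DFT bin k = 100.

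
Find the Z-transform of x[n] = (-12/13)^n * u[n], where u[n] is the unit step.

The Z-transform of a^n * u[n] is z/(z-a) for |z| > |a|.
Here a = -12/13, so X(z) = z/(z - (-12/13)) = 13z/(13z + 12)
ROC: |z| > 12/13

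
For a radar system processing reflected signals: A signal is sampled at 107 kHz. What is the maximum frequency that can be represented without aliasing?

The maximum frequency that can be represented without aliasing
is the Nyquist frequency: f_max = f_s / 2 = 107 kHz / 2 = 107/2 kHz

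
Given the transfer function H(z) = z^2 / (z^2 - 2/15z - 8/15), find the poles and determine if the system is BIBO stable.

Poles are roots of the denominator: z^2 - 2/15z - 8/15 = 0.
Quadratic formula: z = [-(-2/15) +/- sqrt((-2/15)^2 - 4*(-8/15))] / 2
Discriminant = 4/225 + 32/15 = 484/225; sqrt = 22/15.
z = (2/15 +/- 22/15) / 2 => z = 4/5 or z = -2/3.
|p1| = 4/5, |p2| = 2/3.
For BIBO stability, all poles must lie inside the unit circle (|p| < 1).
System is STABLE since both |p| < 1.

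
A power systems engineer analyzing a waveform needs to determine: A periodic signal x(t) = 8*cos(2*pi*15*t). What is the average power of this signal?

Average power of A*cos(wt) is A^2/2.
P = 8^2 / 2 = 64/2 = 32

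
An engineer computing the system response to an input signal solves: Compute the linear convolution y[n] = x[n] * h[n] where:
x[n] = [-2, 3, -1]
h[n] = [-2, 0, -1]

y[n] = sum_k x[k]*h[n-k]. Output length = len(x) + len(h) - 1 = 3 + 3 - 1 = 5.
y[0] = -2*-2 = 4
y[1] = 3*-2 + -2*0 = -6
y[2] = -1*-2 + 3*0 + -2*-1 = 4
y[3] = -1*0 + 3*-1 = -3
y[4] = -1*-1 = 1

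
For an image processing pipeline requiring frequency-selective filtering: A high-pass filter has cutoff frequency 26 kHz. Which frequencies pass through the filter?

A high-pass filter passes all frequencies above the cutoff frequency 26 kHz and attenuates lower frequencies.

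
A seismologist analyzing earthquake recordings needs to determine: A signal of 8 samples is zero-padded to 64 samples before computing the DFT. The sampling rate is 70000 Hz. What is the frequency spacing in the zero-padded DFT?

Original DFT: N = 8, resolution = f_s/N = 70000/8 = 8750 Hz
Zero-padded DFT: N = 64, resolution = f_s/N = 70000/64 = 4375/4 Hz
Zero-padding interpolates the spectrum (finer frequency grid)
but does NOT improve the true spectral resolution (ability to resolve close frequencies).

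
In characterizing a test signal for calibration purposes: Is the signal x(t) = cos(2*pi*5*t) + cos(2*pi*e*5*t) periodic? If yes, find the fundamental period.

f1 = 5 Hz, f2 = 5*e Hz
Ratio f2/f1 = e, which is irrational.
Since the frequency ratio is irrational, no common period exists.
The signal is not periodic.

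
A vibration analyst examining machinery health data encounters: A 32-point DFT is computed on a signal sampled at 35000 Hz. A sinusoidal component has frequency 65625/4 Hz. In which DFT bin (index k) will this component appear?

DFT frequency resolution = f_s/N = 35000/32 = 4375/4 Hz
Bin index k = f_signal / resolution = 65625/4 / 4375/4 = 15
The signal frequency 65625/4 Hz falls in DFT bin k = 15.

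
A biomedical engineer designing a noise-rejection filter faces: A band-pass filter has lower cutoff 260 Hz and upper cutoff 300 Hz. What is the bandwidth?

Bandwidth = f_high - f_low
= 300 Hz - 260 Hz = 40 Hz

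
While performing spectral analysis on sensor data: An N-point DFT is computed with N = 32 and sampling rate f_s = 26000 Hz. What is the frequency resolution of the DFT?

DFT frequency resolution = f_s / N
= 26000 / 32 = 1625/2 Hz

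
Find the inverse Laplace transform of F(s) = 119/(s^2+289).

Standard pair: w/(s^2+w^2) <-> sin(wt)*u(t)
Recognize w^2 = 289, so w = 17; numerator 119 = 7*17.
f(t) = 7*sin(17t)*u(t)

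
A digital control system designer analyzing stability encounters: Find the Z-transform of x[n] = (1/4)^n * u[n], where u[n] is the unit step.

The Z-transform of a^n * u[n] is z/(z-a) for |z| > |a|.
Here a = 1/4, so X(z) = z/(z - (1/4)) = 4z/(4z - 1)
ROC: |z| > 1/4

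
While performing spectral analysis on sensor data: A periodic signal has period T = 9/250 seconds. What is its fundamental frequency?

The fundamental frequency is the reciprocal of the period.
f = 1/T = 1/(9/250) = 250/9 Hz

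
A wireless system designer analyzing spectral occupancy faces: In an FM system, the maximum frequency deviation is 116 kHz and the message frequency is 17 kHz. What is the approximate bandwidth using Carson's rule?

Carson's rule: BW = 2*(delta_f + f_m)
= 2*(116 + 17) kHz = 266 kHz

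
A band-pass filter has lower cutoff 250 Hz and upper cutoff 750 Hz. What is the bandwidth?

Bandwidth = f_high - f_low
= 750 Hz - 250 Hz = 500 Hz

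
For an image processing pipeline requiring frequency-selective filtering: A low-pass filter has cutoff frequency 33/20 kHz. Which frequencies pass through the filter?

A low-pass filter passes all frequencies below the cutoff frequency 33/20 kHz and attenuates higher frequencies.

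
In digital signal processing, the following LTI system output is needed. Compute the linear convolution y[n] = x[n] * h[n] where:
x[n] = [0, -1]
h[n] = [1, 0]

y[n] = sum_k x[k]*h[n-k]. Output length = len(x) + len(h) - 1 = 2 + 2 - 1 = 3.
y[0] = 0*1 = 0
y[1] = -1*1 + 0*0 = -1
y[2] = -1*0 = 0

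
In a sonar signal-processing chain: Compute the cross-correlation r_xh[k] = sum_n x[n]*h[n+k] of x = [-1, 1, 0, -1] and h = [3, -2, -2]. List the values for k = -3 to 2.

Both sequences indexed from 0 and zero outside their support.
Lags with overlap: k = -3 to 2.
  r_xh[-3] = x[3]*h[0] = -3
  r_xh[-2] = x[2]*h[0] + x[3]*h[1] = 2
  r_xh[-1] = x[1]*h[0] + x[2]*h[1] + x[3]*h[2] = 5
  r_xh[0] = x[0]*h[0] + x[1]*h[1] + x[2]*h[2] = -5
  r_xh[1] = x[0]*h[1] + x[1]*h[2] = 0
  r_xh[2] = x[0]*h[2] = 2
r_xh = [-3, 2, 5, -5, 0, 2] (for k = -3, ..., 2)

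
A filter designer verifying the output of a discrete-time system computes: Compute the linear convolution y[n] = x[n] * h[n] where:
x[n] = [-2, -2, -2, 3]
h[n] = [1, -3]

y[n] = sum_k x[k]*h[n-k]. Output length = len(x) + len(h) - 1 = 4 + 2 - 1 = 5.
y[0] = -2*1 = -2
y[1] = -2*1 + -2*-3 = 4
y[2] = -2*1 + -2*-3 = 4
y[3] = 3*1 + -2*-3 = 9
y[4] = 3*-3 = -9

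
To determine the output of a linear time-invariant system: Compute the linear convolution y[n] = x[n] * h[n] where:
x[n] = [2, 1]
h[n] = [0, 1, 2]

y[n] = sum_k x[k]*h[n-k]. Output length = len(x) + len(h) - 1 = 2 + 3 - 1 = 4.
y[0] = 2*0 = 0
y[1] = 1*0 + 2*1 = 2
y[2] = 1*1 + 2*2 = 5
y[3] = 1*2 = 2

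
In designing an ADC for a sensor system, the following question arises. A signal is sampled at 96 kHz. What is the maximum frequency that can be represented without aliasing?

The maximum frequency that can be represented without aliasing
is the Nyquist frequency: f_max = f_s / 2 = 96 kHz / 2 = 48 kHz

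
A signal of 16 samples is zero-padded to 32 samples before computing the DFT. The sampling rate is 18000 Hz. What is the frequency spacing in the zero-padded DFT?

Original DFT: N = 16, resolution = f_s/N = 18000/16 = 1125 Hz
Zero-padded DFT: N = 32, resolution = f_s/N = 18000/32 = 1125/2 Hz
Zero-padding interpolates the spectrum (finer frequency grid)
but does NOT improve the true spectral resolution (ability to resolve close frequencies).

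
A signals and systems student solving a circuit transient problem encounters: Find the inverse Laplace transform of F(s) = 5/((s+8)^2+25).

Standard pair: w/((s+a)^2+w^2) <-> e^(-at)*sin(wt)*u(t)
With a=8, w=5: f(t) = e^(-8t)*sin(5t)*u(t)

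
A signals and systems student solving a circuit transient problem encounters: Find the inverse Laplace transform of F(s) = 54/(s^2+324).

Standard pair: w/(s^2+w^2) <-> sin(wt)*u(t)
Recognize w^2 = 324, so w = 18; numerator 54 = 3*18.
f(t) = 3*sin(18t)*u(t)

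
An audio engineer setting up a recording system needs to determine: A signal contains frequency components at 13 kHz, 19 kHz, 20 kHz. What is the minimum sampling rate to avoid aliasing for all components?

The highest frequency component is f_max = 20 kHz.
Nyquist rate = 2 * f_max = 2 * 20 kHz = 40 kHz.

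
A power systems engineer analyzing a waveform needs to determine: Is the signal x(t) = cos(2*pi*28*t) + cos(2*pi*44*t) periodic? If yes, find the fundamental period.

f1 = 28 Hz, f2 = 44 Hz
Period T1 = 1/28, T2 = 1/44
Ratio T1/T2 = 44/28, which is rational.
The signal is periodic with fundamental period T = 1/GCD(28,44) = 1/4 s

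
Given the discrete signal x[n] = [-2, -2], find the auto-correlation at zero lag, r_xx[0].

The auto-correlation at zero lag r_xx[0] equals the signal energy.
r_xx[0] = sum of x[n]^2 = (-2)^2 + (-2)^2
= 4 + 4 = 8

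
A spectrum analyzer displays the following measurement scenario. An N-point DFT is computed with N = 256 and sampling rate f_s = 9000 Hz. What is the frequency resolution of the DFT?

DFT frequency resolution = f_s / N
= 9000 / 256 = 1125/32 Hz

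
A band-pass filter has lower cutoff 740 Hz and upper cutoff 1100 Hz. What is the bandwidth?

Bandwidth = f_high - f_low
= 1100 Hz - 740 Hz = 360 Hz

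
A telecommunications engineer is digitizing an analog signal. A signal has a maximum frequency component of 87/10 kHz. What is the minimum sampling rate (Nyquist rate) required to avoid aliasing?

By the Nyquist-Shannon sampling theorem,
the minimum sampling rate (Nyquist rate) must be at least 2 * f_max.
Nyquist rate = 2 * 87/10 kHz = 87/5 kHz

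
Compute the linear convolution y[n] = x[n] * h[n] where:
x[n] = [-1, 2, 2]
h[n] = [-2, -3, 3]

y[n] = sum_k x[k]*h[n-k]. Output length = len(x) + len(h) - 1 = 3 + 3 - 1 = 5.
y[0] = -1*-2 = 2
y[1] = 2*-2 + -1*-3 = -1
y[2] = 2*-2 + 2*-3 + -1*3 = -13
y[3] = 2*-3 + 2*3 = 0
y[4] = 2*3 = 6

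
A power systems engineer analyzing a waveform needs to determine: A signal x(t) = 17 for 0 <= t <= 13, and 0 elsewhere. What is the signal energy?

Energy = integral of |x(t)|^2 dt over the signal duration
= 17^2 * 13 = 289 * 13 = 3757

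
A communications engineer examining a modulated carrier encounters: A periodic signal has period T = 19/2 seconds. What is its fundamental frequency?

The fundamental frequency is the reciprocal of the period.
f = 1/T = 1/(19/2) = 2/19 Hz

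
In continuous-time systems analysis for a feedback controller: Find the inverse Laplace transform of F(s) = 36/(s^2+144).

Standard pair: w/(s^2+w^2) <-> sin(wt)*u(t)
Recognize w^2 = 144, so w = 12; numerator 36 = 3*12.
f(t) = 3*sin(12t)*u(t)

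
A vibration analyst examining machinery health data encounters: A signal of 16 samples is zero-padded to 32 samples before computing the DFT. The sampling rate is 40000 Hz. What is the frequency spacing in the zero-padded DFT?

Original DFT: N = 16, resolution = f_s/N = 40000/16 = 2500 Hz
Zero-padded DFT: N = 32, resolution = f_s/N = 40000/32 = 1250 Hz
Zero-padding interpolates the spectrum (finer frequency grid)
but does NOT improve the true spectral resolution (ability to resolve close frequencies).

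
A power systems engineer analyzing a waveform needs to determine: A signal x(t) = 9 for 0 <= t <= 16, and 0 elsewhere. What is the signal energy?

Energy = integral of |x(t)|^2 dt over the signal duration
= 9^2 * 16 = 81 * 16 = 1296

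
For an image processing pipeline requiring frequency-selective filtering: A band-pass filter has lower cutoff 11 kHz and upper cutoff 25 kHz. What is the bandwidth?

Bandwidth = f_high - f_low
= 25 kHz - 11 kHz = 14 kHz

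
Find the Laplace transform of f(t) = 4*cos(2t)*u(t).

Standard pair: cos(wt)*u(t) <-> s/(s^2+w^2)
With w = 2: L{4*cos(2t)*u(t)} = 4s/(s^2+4)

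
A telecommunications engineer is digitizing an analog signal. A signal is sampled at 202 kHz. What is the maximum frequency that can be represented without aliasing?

The maximum frequency that can be represented without aliasing
is the Nyquist frequency: f_max = f_s / 2 = 202 kHz / 2 = 101 kHz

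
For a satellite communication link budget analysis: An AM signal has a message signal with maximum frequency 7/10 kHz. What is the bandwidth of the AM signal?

In AM (double-sideband), the bandwidth is twice the message frequency.
BW = 2 * f_m = 2 * 7/10 kHz = 7/5 kHz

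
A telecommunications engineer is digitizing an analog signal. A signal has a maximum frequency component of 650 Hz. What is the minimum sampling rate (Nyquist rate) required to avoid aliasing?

By the Nyquist-Shannon sampling theorem,
the minimum sampling rate (Nyquist rate) must be at least 2 * f_max.
Nyquist rate = 2 * 650 Hz = 1300 Hz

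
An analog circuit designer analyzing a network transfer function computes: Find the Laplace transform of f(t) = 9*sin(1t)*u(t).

Standard pair: sin(wt)*u(t) <-> w/(s^2+w^2)
With w = 1: L{9*sin(1t)*u(t)} = 9/(s^2+1)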